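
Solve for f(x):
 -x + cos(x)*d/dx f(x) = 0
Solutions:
 f(x) = C1 + Integral(x/cos(x), x)


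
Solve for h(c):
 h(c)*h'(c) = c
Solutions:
 h(c) = -sqrt(C1 + c^2)
 h(c) = sqrt(C1 + c^2)


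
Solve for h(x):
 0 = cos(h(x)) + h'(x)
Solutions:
 h(x) = pi - asin((C1 + exp(2*x))/(C1 - exp(2*x)))
 h(x) = asin((C1 + exp(2*x))/(C1 - exp(2*x)))


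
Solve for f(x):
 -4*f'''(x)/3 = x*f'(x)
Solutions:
 f(x) = C1 + Integral(C2*airyai(-6^(1/3)*x/2) + C3*airybi(-6^(1/3)*x/2), x)


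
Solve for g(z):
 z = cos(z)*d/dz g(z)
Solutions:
 g(z) = C1 + Integral(z/cos(z), z)


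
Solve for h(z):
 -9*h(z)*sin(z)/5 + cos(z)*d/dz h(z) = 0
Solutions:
 h(z) = C1/cos(z)^(9/5)


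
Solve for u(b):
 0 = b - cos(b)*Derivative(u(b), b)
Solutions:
 u(b) = C1 + Integral(b/cos(b), b)


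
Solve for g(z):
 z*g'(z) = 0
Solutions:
 g(z) = C1


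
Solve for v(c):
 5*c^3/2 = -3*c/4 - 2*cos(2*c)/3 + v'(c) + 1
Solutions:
 v(c) = C1 + 5*c^4/8 + 3*c^2/8 - c + sin(2*c)/3


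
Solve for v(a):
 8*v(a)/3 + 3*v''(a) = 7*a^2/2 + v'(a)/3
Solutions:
 v(a) = 21*a^2/16 + 21*a/64 + (C1*sin(sqrt(287)*a/18) + C2*cos(sqrt(287)*a/18))*exp(a/18) - 1491/512


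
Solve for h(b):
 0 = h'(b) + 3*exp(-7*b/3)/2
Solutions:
 h(b) = C1 + 9*exp(-7*b/3)/14


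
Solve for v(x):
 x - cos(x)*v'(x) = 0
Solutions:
 v(x) = C1 + Integral(x/cos(x), x)


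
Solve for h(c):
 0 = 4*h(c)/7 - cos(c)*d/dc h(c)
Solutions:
 h(c) = C1*(sin(c) + 1)^(2/7)/(sin(c) - 1)^(2/7)


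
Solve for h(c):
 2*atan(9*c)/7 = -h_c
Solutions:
 h(c) = C1 - 2*c*atan(9*c)/7 + log(81*c^2 + 1)/63


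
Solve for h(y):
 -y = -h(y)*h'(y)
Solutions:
 h(y) = -sqrt(C1 + y^2)
 h(y) = sqrt(C1 + y^2)


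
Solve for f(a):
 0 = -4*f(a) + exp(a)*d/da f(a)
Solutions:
 f(a) = C1*exp(-4*exp(-a))


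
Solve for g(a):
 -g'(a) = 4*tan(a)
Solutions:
 g(a) = C1 + 4*log(cos(a))


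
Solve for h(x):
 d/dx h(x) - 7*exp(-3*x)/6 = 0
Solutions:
 h(x) = C1 - 7*exp(-3*x)/18


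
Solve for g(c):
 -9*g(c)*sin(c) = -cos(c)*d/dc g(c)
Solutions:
 g(c) = C1/cos(c)^9


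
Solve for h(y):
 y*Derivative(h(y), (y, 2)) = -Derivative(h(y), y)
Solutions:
 h(y) = C1 + C2*log(y)


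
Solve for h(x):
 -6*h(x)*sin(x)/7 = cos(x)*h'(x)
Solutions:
 h(x) = C1*cos(x)^(6/7)


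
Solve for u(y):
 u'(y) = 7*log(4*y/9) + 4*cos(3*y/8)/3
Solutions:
 u(y) = C1 + 7*y*log(y) - 14*y*log(3) - 7*y + 14*y*log(2) + 32*sin(3*y/8)/9


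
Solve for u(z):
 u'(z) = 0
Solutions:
 u(z) = C1


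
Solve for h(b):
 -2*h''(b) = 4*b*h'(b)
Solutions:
 h(b) = C1 + C2*erf(b)


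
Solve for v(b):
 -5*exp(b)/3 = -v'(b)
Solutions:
 v(b) = C1 + 5*exp(b)/3


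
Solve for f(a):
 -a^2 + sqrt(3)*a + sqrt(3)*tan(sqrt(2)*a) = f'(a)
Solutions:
 f(a) = C1 - a^3/3 + sqrt(3)*a^2/2 - sqrt(6)*log(cos(sqrt(2)*a))/2


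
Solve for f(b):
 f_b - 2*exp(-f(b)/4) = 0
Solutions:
 f(b) = 4*log(C1 + b/2)


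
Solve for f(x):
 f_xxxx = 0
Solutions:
 f(x) = C1 + C2*x + C3*x^2 + C4*x^3


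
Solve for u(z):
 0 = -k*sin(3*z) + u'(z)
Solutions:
 u(z) = C1 - k*cos(3*z)/3


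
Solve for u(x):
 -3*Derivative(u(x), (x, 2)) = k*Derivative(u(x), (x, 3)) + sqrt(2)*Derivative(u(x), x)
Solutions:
 u(x) = C1 + C2*exp(x*(sqrt(-4*sqrt(2)*k + 9) - 3)/(2*k)) + C3*exp(-x*(sqrt(-4*sqrt(2)*k + 9) + 3)/(2*k))


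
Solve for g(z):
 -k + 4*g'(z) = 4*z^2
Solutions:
 g(z) = C1 + k*z/4 + z^3/3


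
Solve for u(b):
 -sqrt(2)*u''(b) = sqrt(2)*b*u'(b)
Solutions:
 u(b) = C1 + C2*erf(sqrt(2)*b/2)


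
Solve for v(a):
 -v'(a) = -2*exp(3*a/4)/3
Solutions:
 v(a) = C1 + 8*exp(3*a/4)/9


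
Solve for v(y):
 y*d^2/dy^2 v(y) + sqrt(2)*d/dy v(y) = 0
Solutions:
 v(y) = C1 + C2*y^(1 - sqrt(2))


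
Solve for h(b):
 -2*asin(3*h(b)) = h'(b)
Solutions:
 Integral(1/asin(3*_y), (_y, h(b))) = C1 - 2*b


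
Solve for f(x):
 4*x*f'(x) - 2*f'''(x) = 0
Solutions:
 f(x) = C1 + Integral(C2*airyai(2^(1/3)*x) + C3*airybi(2^(1/3)*x), x)


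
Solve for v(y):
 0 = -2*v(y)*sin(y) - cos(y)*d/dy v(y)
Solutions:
 v(y) = C1*cos(y)^2


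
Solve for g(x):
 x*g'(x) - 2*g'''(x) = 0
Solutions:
 g(x) = C1 + Integral(C2*airyai(2^(2/3)*x/2) + C3*airybi(2^(2/3)*x/2), x)


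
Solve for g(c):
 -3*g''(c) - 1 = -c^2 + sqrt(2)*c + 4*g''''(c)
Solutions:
 g(c) = C1 + C2*c + C3*sin(sqrt(3)*c/2) + C4*cos(sqrt(3)*c/2) + c^4/36 - sqrt(2)*c^3/18 - 11*c^2/18


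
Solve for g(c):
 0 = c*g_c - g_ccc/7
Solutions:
 g(c) = C1 + Integral(C2*airyai(7^(1/3)*c) + C3*airybi(7^(1/3)*c), c)


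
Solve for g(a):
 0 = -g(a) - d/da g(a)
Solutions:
 g(a) = C1*exp(-a)


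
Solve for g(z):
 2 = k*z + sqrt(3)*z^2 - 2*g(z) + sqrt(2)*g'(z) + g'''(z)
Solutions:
 g(z) = C1*exp(z*(-3*(1 + sqrt(2*sqrt(2)/27 + 1))^(1/3) + sqrt(2)/(1 + sqrt(2*sqrt(2)/27 + 1))^(1/3))/6)*sin(z*(sqrt(6)/(1 + sqrt(2*sqrt(2)/27 + 1))^(1/3) + 3*sqrt(3)*(1 + sqrt(2*sqrt(2)/27 + 1))^(1/3))/6) + C2*exp(z*(-3*(1 + sqrt(2*sqrt(2)/27 + 1))^(1/3) + sqrt(2)/(1 + sqrt(2*sqrt(2)/27 + 1))^(1/3))/6)*cos(z*(sqrt(6)/(1 + sqrt(2*sqrt(2)/27 + 1))^(1/3) + 3*sqrt(3)*(1 + sqrt(2*sqrt(2)/27 + 1))^(1/3))/6) + C3*exp(z*(-sqrt(2)/(3*(1 + sqrt(2*sqrt(2)/27 + 1))^(1/3)) + (1 + sqrt(2*sqrt(2)/27 + 1))^(1/3))) + k*z/2 + sqrt(2)*k/4 + sqrt(3)*z^2/2 + sqrt(6)*z/2 - 1 + sqrt(3)/2


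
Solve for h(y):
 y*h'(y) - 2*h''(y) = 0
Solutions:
 h(y) = C1 + C2*erfi(y/2)


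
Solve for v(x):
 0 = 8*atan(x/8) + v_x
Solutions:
 v(x) = C1 - 8*x*atan(x/8) + 32*log(x^2 + 64)


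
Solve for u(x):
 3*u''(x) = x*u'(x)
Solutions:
 u(x) = C1 + C2*erfi(sqrt(6)*x/6)


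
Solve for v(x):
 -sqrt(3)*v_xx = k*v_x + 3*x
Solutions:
 v(x) = C1 + C2*exp(-sqrt(3)*k*x/3) - 3*x^2/(2*k) + 3*sqrt(3)*x/k^2


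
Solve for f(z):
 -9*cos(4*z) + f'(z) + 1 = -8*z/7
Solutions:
 f(z) = C1 - 4*z^2/7 - z + 9*sin(4*z)/4


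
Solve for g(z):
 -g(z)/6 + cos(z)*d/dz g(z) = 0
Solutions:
 g(z) = C1*(sin(z) + 1)^(1/12)/(sin(z) - 1)^(1/12)


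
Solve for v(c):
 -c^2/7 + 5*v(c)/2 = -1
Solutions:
 v(c) = 2*c^2/35 - 2/5


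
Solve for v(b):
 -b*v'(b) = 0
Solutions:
 v(b) = C1


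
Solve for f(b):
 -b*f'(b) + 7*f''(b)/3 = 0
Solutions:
 f(b) = C1 + C2*erfi(sqrt(42)*b/14)


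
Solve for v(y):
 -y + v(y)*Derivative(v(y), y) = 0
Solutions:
 v(y) = -sqrt(C1 + y^2)
 v(y) = sqrt(C1 + y^2)


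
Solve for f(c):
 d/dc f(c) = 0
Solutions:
 f(c) = C1


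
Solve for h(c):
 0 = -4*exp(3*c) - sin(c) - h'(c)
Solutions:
 h(c) = C1 - 4*exp(3*c)/3 + cos(c)


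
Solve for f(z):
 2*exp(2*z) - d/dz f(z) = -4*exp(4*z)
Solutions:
 f(z) = C1 + exp(4*z) + exp(2*z)


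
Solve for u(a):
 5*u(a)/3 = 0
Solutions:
 u(a) = 0


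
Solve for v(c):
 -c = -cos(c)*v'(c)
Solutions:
 v(c) = C1 + Integral(c/cos(c), c)


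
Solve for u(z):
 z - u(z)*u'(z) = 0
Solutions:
 u(z) = -sqrt(C1 + z^2)
 u(z) = sqrt(C1 + z^2)


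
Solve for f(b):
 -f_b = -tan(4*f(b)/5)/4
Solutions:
 f(b) = -5*asin(C1*exp(b/5))/4 + 5*pi/4
 f(b) = 5*asin(C1*exp(b/5))/4


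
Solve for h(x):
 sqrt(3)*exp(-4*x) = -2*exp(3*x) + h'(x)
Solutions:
 h(x) = C1 + 2*exp(3*x)/3 - sqrt(3)*exp(-4*x)/4


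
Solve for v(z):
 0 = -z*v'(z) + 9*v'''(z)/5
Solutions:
 v(z) = C1 + Integral(C2*airyai(15^(1/3)*z/3) + C3*airybi(15^(1/3)*z/3), z)


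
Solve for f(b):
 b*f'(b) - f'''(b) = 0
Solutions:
 f(b) = C1 + Integral(C2*airyai(b) + C3*airybi(b), b)


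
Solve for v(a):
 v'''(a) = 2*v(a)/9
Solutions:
 v(a) = C3*exp(6^(1/3)*a/3) + (C1*sin(2^(1/3)*3^(5/6)*a/6) + C2*cos(2^(1/3)*3^(5/6)*a/6))*exp(-6^(1/3)*a/6)


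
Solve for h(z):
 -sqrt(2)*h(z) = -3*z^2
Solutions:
 h(z) = 3*sqrt(2)*z^2/2


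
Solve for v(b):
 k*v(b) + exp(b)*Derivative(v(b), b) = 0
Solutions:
 v(b) = C1*exp(k*exp(-b))


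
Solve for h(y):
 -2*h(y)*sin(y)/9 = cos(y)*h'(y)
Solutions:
 h(y) = C1*cos(y)^(2/9)


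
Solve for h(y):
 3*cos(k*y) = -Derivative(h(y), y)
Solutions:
 h(y) = C1 - 3*sin(k*y)/k


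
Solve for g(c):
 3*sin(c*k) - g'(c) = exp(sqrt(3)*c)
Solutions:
 g(c) = C1 - sqrt(3)*exp(sqrt(3)*c)/3 - 3*cos(c*k)/k


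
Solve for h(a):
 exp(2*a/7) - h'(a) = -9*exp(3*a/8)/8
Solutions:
 h(a) = C1 + 3*exp(3*a/8) + 7*exp(2*a/7)/2


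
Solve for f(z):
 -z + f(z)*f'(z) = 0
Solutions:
 f(z) = -sqrt(C1 + z^2)
 f(z) = sqrt(C1 + z^2)


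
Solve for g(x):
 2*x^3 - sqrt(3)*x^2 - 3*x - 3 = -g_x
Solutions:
 g(x) = C1 - x^4/2 + sqrt(3)*x^3/3 + 3*x^2/2 + 3*x


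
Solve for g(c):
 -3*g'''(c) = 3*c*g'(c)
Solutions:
 g(c) = C1 + Integral(C2*airyai(-c) + C3*airybi(-c), c)


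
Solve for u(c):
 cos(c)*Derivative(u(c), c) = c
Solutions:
 u(c) = C1 + Integral(c/cos(c), c)


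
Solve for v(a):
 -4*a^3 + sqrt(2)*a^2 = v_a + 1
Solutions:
 v(a) = C1 - a^4 + sqrt(2)*a^3/3 - a


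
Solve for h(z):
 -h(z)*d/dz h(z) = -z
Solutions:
 h(z) = -sqrt(C1 + z^2)
 h(z) = sqrt(C1 + z^2)


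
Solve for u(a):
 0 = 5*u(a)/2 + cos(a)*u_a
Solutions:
 u(a) = C1*(sin(a) - 1)^(5/4)/(sin(a) + 1)^(5/4)


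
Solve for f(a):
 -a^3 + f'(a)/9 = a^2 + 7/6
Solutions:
 f(a) = C1 + 9*a^4/4 + 3*a^3 + 21*a/2


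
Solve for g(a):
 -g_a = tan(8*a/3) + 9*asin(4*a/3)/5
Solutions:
 g(a) = C1 - 9*a*asin(4*a/3)/5 - 9*sqrt(9 - 16*a^2)/20 + 3*log(cos(8*a/3))/8


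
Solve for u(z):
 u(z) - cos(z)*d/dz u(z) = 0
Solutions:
 u(z) = C1*sqrt(sin(z) + 1)/sqrt(sin(z) - 1)


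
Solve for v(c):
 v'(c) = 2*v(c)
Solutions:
 v(c) = C1*exp(2*c)


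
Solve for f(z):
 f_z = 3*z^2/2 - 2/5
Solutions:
 f(z) = C1 + z^3/2 - 2*z/5


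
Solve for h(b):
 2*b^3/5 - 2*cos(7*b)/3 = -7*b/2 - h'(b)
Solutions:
 h(b) = C1 - b^4/10 - 7*b^2/4 + 2*sin(7*b)/21


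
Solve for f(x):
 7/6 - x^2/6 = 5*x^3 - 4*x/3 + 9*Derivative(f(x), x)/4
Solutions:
 f(x) = C1 - 5*x^4/9 - 2*x^3/81 + 8*x^2/27 + 14*x/27


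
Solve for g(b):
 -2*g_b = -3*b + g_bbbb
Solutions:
 g(b) = C1 + C4*exp(-2^(1/3)*b) + 3*b^2/4 + (C2*sin(2^(1/3)*sqrt(3)*b/2) + C3*cos(2^(1/3)*sqrt(3)*b/2))*exp(2^(1/3)*b/2)


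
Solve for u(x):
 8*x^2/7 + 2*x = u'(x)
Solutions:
 u(x) = C1 + 8*x^3/21 + x^2


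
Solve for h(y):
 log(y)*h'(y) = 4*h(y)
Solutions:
 h(y) = C1*exp(4*li(y))


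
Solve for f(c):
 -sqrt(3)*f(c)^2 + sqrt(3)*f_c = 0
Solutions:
 f(c) = -1/(C1 + c)


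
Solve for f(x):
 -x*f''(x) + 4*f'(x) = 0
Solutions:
 f(x) = C1 + C2*x^5


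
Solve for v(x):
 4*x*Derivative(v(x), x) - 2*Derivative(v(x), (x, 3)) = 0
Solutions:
 v(x) = C1 + Integral(C2*airyai(2^(1/3)*x) + C3*airybi(2^(1/3)*x), x)


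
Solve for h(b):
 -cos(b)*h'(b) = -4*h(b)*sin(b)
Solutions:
 h(b) = C1/cos(b)^4


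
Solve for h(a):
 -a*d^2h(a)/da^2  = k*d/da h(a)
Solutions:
 h(a) = C1 + a^(1 - re(k))*(C2*sin(log(a)*Abs(im(k))) + C3*cos(log(a)*im(k)))


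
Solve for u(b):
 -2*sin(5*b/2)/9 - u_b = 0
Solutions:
 u(b) = C1 + 4*cos(5*b/2)/45


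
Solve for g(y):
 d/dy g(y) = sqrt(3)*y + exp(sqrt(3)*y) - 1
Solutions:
 g(y) = C1 + sqrt(3)*y^2/2 - y + sqrt(3)*exp(sqrt(3)*y)/3


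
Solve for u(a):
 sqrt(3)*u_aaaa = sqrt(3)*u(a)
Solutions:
 u(a) = C1*exp(-a) + C2*exp(a) + C3*sin(a) + C4*cos(a)


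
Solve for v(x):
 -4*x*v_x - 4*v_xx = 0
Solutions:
 v(x) = C1 + C2*erf(sqrt(2)*x/2)


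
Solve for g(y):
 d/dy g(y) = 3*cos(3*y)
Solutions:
 g(y) = C1 + sin(3*y)


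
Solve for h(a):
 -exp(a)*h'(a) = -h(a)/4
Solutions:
 h(a) = C1*exp(-exp(-a)/4)


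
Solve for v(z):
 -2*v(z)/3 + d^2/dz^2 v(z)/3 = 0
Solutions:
 v(z) = C1*exp(-sqrt(2)*z) + C2*exp(sqrt(2)*z)


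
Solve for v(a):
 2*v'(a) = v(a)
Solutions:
 v(a) = C1*exp(a/2)


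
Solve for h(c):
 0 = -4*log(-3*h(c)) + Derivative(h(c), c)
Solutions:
 -Integral(1/(log(-_y) + log(3)), (_y, h(c)))/4 = C1 - c


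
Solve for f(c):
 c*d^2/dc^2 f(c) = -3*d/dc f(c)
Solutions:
 f(c) = C1 + C2/c^2


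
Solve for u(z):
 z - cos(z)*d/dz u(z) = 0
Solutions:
 u(z) = C1 + Integral(z/cos(z), z)


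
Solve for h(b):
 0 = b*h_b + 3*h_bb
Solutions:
 h(b) = C1 + C2*erf(sqrt(6)*b/6)


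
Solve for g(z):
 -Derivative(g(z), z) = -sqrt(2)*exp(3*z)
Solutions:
 g(z) = C1 + sqrt(2)*exp(3*z)/3


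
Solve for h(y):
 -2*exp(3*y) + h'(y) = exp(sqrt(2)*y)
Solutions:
 h(y) = C1 + 2*exp(3*y)/3 + sqrt(2)*exp(sqrt(2)*y)/2


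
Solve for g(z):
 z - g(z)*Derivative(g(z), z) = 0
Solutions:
 g(z) = -sqrt(C1 + z^2)
 g(z) = sqrt(C1 + z^2)


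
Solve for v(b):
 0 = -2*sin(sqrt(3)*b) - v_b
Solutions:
 v(b) = C1 + 2*sqrt(3)*cos(sqrt(3)*b)/3


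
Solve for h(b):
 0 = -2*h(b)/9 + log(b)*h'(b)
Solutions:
 h(b) = C1*exp(2*li(b)/9)


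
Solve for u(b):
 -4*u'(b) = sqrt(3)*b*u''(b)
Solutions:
 u(b) = C1 + C2*b^(1 - 4*sqrt(3)/3)


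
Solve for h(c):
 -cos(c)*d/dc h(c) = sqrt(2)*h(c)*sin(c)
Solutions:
 h(c) = C1*cos(c)^(sqrt(2))


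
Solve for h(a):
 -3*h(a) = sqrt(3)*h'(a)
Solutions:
 h(a) = C1*exp(-sqrt(3)*a)


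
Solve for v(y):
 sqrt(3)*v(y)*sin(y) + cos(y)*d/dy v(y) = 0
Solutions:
 v(y) = C1*cos(y)^(sqrt(3))


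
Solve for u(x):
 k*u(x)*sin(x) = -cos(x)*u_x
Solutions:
 u(x) = C1*exp(k*log(cos(x)))


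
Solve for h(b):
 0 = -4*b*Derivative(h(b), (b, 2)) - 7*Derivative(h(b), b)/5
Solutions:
 h(b) = C1 + C2*b^(13/20)


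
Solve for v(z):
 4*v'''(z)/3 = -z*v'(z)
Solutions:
 v(z) = C1 + Integral(C2*airyai(-6^(1/3)*z/2) + C3*airybi(-6^(1/3)*z/2), z)


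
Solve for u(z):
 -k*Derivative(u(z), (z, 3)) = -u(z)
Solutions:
 u(z) = C1*exp(z*(1/k)^(1/3)) + C2*exp(z*(-1 + sqrt(3)*I)*(1/k)^(1/3)/2) + C3*exp(-z*(1 + sqrt(3)*I)*(1/k)^(1/3)/2)


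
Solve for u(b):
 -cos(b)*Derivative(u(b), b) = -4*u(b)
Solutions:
 u(b) = C1*(sin(b)^2 + 2*sin(b) + 1)/(sin(b)^2 - 2*sin(b) + 1)


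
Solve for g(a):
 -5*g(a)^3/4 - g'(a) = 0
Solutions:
 g(a) = -sqrt(2)*sqrt(-1/(C1 - 5*a))
 g(a) = sqrt(2)*sqrt(-1/(C1 - 5*a))


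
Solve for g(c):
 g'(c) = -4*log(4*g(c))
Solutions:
 Integral(1/(log(_y) + 2*log(2)), (_y, g(c)))/4 = C1 - c


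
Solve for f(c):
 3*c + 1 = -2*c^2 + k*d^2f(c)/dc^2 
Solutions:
 f(c) = C1 + C2*c + c^4/(6*k) + c^3/(2*k) + c^2/(2*k)


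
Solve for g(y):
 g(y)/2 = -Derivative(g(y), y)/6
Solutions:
 g(y) = C1*exp(-3*y)


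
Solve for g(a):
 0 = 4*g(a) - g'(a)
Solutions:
 g(a) = C1*exp(4*a)


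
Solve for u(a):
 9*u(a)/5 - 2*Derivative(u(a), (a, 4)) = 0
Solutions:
 u(a) = C1*exp(-10^(3/4)*sqrt(3)*a/10) + C2*exp(10^(3/4)*sqrt(3)*a/10) + C3*sin(10^(3/4)*sqrt(3)*a/10) + C4*cos(10^(3/4)*sqrt(3)*a/10)


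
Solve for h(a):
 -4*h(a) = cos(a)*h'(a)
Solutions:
 h(a) = C1*(sin(a)^2 - 2*sin(a) + 1)/(sin(a)^2 + 2*sin(a) + 1)


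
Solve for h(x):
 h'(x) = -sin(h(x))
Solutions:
 h(x) = -acos((-C1 - exp(2*x))/(C1 - exp(2*x))) + 2*pi
 h(x) = acos((-C1 - exp(2*x))/(C1 - exp(2*x)))


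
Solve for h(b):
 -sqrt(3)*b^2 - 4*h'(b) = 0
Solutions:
 h(b) = C1 - sqrt(3)*b^3/12


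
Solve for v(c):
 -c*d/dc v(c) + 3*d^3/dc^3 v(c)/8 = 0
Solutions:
 v(c) = C1 + Integral(C2*airyai(2*3^(2/3)*c/3) + C3*airybi(2*3^(2/3)*c/3), c)


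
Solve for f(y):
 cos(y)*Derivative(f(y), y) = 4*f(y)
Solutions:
 f(y) = C1*(sin(y)^2 + 2*sin(y) + 1)/(sin(y)^2 - 2*sin(y) + 1)


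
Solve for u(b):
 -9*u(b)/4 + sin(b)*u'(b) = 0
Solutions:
 u(b) = C1*(cos(b) - 1)^(9/8)/(cos(b) + 1)^(9/8)


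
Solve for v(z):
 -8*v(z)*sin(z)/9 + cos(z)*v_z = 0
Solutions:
 v(z) = C1/cos(z)^(8/9)


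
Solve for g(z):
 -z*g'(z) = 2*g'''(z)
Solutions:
 g(z) = C1 + Integral(C2*airyai(-2^(2/3)*z/2) + C3*airybi(-2^(2/3)*z/2), z)


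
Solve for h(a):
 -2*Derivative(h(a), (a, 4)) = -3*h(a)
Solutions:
 h(a) = C1*exp(-2^(3/4)*3^(1/4)*a/2) + C2*exp(2^(3/4)*3^(1/4)*a/2) + C3*sin(2^(3/4)*3^(1/4)*a/2) + C4*cos(2^(3/4)*3^(1/4)*a/2)


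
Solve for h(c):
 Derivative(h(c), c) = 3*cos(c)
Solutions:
 h(c) = C1 + 3*sin(c)


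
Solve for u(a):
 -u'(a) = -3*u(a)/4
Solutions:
 u(a) = C1*exp(3*a/4)


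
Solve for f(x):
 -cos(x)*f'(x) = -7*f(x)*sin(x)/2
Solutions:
 f(x) = C1/cos(x)^(7/2)


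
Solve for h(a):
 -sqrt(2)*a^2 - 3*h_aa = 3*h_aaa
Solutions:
 h(a) = C1 + C2*a + C3*exp(-a) - sqrt(2)*a^4/36 + sqrt(2)*a^3/9 - sqrt(2)*a^2/3


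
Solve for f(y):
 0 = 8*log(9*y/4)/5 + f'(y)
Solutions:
 f(y) = C1 - 8*y*log(y)/5 - 16*y*log(3)/5 + 8*y/5 + 16*y*log(2)/5


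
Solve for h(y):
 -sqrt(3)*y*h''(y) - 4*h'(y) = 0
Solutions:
 h(y) = C1 + C2*y^(1 - 4*sqrt(3)/3)


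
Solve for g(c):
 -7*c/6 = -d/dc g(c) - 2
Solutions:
 g(c) = C1 + 7*c^2/12 - 2*c


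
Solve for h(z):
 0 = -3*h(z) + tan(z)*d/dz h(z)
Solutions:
 h(z) = C1*sin(z)^3


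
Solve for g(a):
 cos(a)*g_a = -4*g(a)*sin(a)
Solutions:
 g(a) = C1*cos(a)^4


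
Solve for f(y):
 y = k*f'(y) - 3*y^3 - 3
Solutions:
 f(y) = C1 + 3*y^4/(4*k) + y^2/(2*k) + 3*y/k


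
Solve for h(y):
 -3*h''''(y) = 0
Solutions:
 h(y) = C1 + C2*y + C3*y^2 + C4*y^3


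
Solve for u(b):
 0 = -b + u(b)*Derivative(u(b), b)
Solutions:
 u(b) = -sqrt(C1 + b^2)
 u(b) = sqrt(C1 + b^2)


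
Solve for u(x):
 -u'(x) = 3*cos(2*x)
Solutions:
 u(x) = C1 - 3*sin(2*x)/2


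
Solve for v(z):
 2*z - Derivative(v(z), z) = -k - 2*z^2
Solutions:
 v(z) = C1 + k*z + 2*z^3/3 + z^2


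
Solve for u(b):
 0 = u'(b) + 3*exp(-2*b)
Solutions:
 u(b) = C1 + 3*exp(-2*b)/2


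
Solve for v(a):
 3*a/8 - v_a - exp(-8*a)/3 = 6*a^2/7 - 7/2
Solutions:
 v(a) = C1 - 2*a^3/7 + 3*a^2/16 + 7*a/2 + exp(-8*a)/24


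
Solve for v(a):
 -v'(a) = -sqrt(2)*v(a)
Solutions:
 v(a) = C1*exp(sqrt(2)*a)


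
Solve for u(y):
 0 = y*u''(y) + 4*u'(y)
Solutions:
 u(y) = C1 + C2/y^3


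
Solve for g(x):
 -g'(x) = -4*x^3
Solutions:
 g(x) = C1 + x^4


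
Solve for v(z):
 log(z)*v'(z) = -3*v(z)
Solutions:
 v(z) = C1*exp(-3*li(z))


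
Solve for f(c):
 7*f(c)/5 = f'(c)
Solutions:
 f(c) = C1*exp(7*c/5)


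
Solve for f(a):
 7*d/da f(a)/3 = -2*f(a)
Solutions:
 f(a) = C1*exp(-6*a/7)


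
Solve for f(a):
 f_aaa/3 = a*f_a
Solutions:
 f(a) = C1 + Integral(C2*airyai(3^(1/3)*a) + C3*airybi(3^(1/3)*a), a)


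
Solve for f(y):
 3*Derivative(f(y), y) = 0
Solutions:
 f(y) = C1


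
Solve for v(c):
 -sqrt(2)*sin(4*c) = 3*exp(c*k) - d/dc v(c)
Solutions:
 v(c) = C1 - sqrt(2)*cos(4*c)/4 + 3*exp(c*k)/k


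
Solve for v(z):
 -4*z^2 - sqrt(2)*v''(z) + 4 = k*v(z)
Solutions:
 v(z) = C1*exp(-2^(3/4)*z*sqrt(-k)/2) + C2*exp(2^(3/4)*z*sqrt(-k)/2) - 4*z^2/k + 4/k + 8*sqrt(2)/k^2


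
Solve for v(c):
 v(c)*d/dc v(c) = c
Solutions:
 v(c) = -sqrt(C1 + c^2)
 v(c) = sqrt(C1 + c^2)


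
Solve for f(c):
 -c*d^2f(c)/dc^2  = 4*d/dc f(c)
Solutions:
 f(c) = C1 + C2/c^3


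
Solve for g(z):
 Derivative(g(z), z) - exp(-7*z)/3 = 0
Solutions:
 g(z) = C1 - exp(-7*z)/21


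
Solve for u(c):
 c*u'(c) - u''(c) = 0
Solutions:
 u(c) = C1 + C2*erfi(sqrt(2)*c/2)


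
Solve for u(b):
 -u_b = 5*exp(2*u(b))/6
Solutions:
 u(b) = log(-1/(C1 - 5*b))/2 + log(3)/2
 u(b) = log(-sqrt(1/(C1 + 5*b))) + log(3)/2


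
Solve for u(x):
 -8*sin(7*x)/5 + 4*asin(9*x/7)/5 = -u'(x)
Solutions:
 u(x) = C1 - 4*x*asin(9*x/7)/5 - 4*sqrt(49 - 81*x^2)/45 - 8*cos(7*x)/35


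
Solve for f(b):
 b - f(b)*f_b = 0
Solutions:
 f(b) = -sqrt(C1 + b^2)
 f(b) = sqrt(C1 + b^2)


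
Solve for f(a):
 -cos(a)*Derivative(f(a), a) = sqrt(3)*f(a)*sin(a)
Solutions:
 f(a) = C1*cos(a)^(sqrt(3))


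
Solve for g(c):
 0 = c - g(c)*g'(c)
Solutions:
 g(c) = -sqrt(C1 + c^2)
 g(c) = sqrt(C1 + c^2)


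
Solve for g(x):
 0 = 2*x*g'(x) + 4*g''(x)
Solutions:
 g(x) = C1 + C2*erf(x/2)


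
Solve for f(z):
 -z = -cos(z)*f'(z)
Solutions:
 f(z) = C1 + Integral(z/cos(z), z)


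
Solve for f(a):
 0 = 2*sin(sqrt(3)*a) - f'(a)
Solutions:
 f(a) = C1 - 2*sqrt(3)*cos(sqrt(3)*a)/3


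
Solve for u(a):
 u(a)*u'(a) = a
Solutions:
 u(a) = -sqrt(C1 + a^2)
 u(a) = sqrt(C1 + a^2)


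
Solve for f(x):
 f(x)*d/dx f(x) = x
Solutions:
 f(x) = -sqrt(C1 + x^2)
 f(x) = sqrt(C1 + x^2)


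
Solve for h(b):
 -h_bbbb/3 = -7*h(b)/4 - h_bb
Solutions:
 h(b) = C1*exp(-sqrt(2)*b*sqrt(3 + sqrt(30))/2) + C2*exp(sqrt(2)*b*sqrt(3 + sqrt(30))/2) + C3*sin(sqrt(2)*b*sqrt(-3 + sqrt(30))/2) + C4*cos(sqrt(2)*b*sqrt(-3 + sqrt(30))/2)


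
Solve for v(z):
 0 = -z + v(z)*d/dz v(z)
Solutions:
 v(z) = -sqrt(C1 + z^2)
 v(z) = sqrt(C1 + z^2)


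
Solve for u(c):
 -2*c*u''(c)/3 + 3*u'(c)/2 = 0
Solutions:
 u(c) = C1 + C2*c^(13/4)


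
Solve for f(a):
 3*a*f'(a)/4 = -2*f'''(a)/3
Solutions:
 f(a) = C1 + Integral(C2*airyai(-3^(2/3)*a/2) + C3*airybi(-3^(2/3)*a/2), a)


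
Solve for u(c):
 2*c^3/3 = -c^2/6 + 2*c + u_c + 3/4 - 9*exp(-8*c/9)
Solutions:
 u(c) = C1 + c^4/6 + c^3/18 - c^2 - 3*c/4 - 81*exp(-8*c/9)/8


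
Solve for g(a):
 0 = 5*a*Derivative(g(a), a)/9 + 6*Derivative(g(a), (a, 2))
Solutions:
 g(a) = C1 + C2*erf(sqrt(15)*a/18)


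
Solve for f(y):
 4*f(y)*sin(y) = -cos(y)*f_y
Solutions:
 f(y) = C1*cos(y)^4


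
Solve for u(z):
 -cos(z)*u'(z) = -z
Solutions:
 u(z) = C1 + Integral(z/cos(z), z)


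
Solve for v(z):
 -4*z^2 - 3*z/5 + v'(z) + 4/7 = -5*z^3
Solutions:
 v(z) = C1 - 5*z^4/4 + 4*z^3/3 + 3*z^2/10 - 4*z/7


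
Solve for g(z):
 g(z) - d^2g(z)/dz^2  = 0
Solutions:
 g(z) = C1*exp(-z) + C2*exp(z)


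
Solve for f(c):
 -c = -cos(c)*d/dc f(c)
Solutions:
 f(c) = C1 + Integral(c/cos(c), c)


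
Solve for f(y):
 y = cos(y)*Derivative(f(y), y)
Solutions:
 f(y) = C1 + Integral(y/cos(y), y)


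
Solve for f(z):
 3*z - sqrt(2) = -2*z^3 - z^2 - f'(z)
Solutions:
 f(z) = C1 - z^4/2 - z^3/3 - 3*z^2/2 + sqrt(2)*z


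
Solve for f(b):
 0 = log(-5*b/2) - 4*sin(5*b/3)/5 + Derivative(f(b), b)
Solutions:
 f(b) = C1 - b*log(-b) - b*log(5) + b*log(2) + b - 12*cos(5*b/3)/25


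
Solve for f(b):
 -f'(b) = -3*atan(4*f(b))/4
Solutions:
 Integral(1/atan(4*_y), (_y, f(b))) = C1 + 3*b/4


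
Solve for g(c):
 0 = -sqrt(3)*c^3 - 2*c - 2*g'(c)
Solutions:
 g(c) = C1 - sqrt(3)*c^4/8 - c^2/2


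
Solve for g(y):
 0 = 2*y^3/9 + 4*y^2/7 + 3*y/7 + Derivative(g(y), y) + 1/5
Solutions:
 g(y) = C1 - y^4/18 - 4*y^3/21 - 3*y^2/14 - y/5


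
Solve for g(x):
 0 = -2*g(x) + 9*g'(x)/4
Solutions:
 g(x) = C1*exp(8*x/9)


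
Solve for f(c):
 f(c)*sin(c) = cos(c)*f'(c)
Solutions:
 f(c) = C1/cos(c)


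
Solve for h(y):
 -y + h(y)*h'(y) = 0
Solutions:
 h(y) = -sqrt(C1 + y^2)
 h(y) = sqrt(C1 + y^2)


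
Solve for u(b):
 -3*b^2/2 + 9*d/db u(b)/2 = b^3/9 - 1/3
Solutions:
 u(b) = C1 + b^4/162 + b^3/9 - 2*b/27


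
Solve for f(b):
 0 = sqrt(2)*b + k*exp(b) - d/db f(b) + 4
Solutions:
 f(b) = C1 + sqrt(2)*b^2/2 + 4*b + k*exp(b)


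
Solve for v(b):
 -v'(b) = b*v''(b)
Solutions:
 v(b) = C1 + C2*log(b)


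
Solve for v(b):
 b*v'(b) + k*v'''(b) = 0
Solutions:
 v(b) = C1 + Integral(C2*airyai(b*(-1/k)^(1/3)) + C3*airybi(b*(-1/k)^(1/3)), b)


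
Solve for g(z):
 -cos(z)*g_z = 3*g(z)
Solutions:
 g(z) = C1*(sin(z) - 1)^(3/2)/(sin(z) + 1)^(3/2)


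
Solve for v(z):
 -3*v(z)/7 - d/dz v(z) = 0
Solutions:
 v(z) = C1*exp(-3*z/7)


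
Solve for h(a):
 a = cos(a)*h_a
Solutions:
 h(a) = C1 + Integral(a/cos(a), a)


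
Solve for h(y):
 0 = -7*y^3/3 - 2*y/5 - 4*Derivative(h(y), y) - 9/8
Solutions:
 h(y) = C1 - 7*y^4/48 - y^2/20 - 9*y/32


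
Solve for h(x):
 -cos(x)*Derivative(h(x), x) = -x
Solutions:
 h(x) = C1 + Integral(x/cos(x), x)


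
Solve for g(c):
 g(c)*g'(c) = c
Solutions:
 g(c) = -sqrt(C1 + c^2)
 g(c) = sqrt(C1 + c^2)


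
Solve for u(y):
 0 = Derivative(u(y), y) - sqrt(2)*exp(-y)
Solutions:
 u(y) = C1 - sqrt(2)*exp(-y)


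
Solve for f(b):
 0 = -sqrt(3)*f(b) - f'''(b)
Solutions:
 f(b) = C3*exp(-3^(1/6)*b) + (C1*sin(3^(2/3)*b/2) + C2*cos(3^(2/3)*b/2))*exp(3^(1/6)*b/2)


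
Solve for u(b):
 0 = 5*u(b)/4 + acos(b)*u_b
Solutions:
 u(b) = C1*exp(-5*Integral(1/acos(b), b)/4)


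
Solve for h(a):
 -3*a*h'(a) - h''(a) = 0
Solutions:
 h(a) = C1 + C2*erf(sqrt(6)*a/2)


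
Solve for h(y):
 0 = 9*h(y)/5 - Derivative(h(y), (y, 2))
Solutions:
 h(y) = C1*exp(-3*sqrt(5)*y/5) + C2*exp(3*sqrt(5)*y/5)


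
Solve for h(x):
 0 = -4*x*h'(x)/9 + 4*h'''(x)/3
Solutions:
 h(x) = C1 + Integral(C2*airyai(3^(2/3)*x/3) + C3*airybi(3^(2/3)*x/3), x)


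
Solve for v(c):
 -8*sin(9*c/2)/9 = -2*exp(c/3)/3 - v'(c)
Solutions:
 v(c) = C1 - 2*exp(c/3) - 16*cos(9*c/2)/81


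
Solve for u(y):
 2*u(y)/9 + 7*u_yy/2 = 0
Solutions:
 u(y) = C1*sin(2*sqrt(7)*y/21) + C2*cos(2*sqrt(7)*y/21)


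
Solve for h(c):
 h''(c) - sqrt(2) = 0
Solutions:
 h(c) = C1 + C2*c + sqrt(2)*c^2/2


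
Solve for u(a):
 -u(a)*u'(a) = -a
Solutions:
 u(a) = -sqrt(C1 + a^2)
 u(a) = sqrt(C1 + a^2)


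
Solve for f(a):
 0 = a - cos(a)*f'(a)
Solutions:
 f(a) = C1 + Integral(a/cos(a), a)


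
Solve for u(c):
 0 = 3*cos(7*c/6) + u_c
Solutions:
 u(c) = C1 - 18*sin(7*c/6)/7


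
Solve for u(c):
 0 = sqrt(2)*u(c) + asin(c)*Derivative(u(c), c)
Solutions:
 u(c) = C1*exp(-sqrt(2)*Integral(1/asin(c), c))


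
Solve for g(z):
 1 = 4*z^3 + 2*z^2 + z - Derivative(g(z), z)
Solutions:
 g(z) = C1 + z^4 + 2*z^3/3 + z^2/2 - z


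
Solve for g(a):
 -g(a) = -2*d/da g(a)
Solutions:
 g(a) = C1*exp(a/2)


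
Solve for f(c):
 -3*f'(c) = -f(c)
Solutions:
 f(c) = C1*exp(c/3)


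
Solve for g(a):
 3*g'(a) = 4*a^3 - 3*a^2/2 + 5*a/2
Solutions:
 g(a) = C1 + a^4/3 - a^3/6 + 5*a^2/12


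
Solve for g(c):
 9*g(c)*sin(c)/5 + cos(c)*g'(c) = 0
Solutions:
 g(c) = C1*cos(c)^(9/5)


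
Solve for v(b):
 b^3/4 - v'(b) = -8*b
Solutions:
 v(b) = C1 + b^4/16 + 4*b^2


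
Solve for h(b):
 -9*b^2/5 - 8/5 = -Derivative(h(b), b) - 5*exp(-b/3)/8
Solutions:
 h(b) = C1 + 3*b^3/5 + 8*b/5 + 15*exp(-b/3)/8


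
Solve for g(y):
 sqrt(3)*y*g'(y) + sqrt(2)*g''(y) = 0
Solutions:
 g(y) = C1 + C2*erf(6^(1/4)*y/2)


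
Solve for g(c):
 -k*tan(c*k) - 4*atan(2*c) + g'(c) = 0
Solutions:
 g(c) = C1 + 4*c*atan(2*c) + k*Piecewise((-log(cos(c*k))/k, Ne(k, 0)), (0, True)) - log(4*c^2 + 1)


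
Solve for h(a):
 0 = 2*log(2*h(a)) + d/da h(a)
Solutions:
 Integral(1/(log(_y) + log(2)), (_y, h(a)))/2 = C1 - a


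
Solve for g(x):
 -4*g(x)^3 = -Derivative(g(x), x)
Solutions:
 g(x) = -sqrt(2)*sqrt(-1/(C1 + 4*x))/2
 g(x) = sqrt(2)*sqrt(-1/(C1 + 4*x))/2


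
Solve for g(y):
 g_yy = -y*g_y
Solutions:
 g(y) = C1 + C2*erf(sqrt(2)*y/2)


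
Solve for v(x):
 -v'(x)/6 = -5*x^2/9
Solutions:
 v(x) = C1 + 10*x^3/9


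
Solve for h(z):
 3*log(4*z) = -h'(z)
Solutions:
 h(z) = C1 - 3*z*log(z) - z*log(64) + 3*z


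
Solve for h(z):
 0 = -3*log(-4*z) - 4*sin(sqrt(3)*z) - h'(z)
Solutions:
 h(z) = C1 - 3*z*log(-z) - 6*z*log(2) + 3*z + 4*sqrt(3)*cos(sqrt(3)*z)/3


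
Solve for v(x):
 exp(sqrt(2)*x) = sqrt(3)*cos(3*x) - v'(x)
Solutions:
 v(x) = C1 - sqrt(2)*exp(sqrt(2)*x)/2 + sqrt(3)*sin(3*x)/3


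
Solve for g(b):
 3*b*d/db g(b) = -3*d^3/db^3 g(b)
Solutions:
 g(b) = C1 + Integral(C2*airyai(-b) + C3*airybi(-b), b)


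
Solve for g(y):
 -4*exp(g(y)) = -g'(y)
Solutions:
 g(y) = log(-1/(C1 + 4*y))


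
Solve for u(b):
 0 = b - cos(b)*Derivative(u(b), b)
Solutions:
 u(b) = C1 + Integral(b/cos(b), b)


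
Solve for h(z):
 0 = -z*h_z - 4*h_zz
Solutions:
 h(z) = C1 + C2*erf(sqrt(2)*z/4)


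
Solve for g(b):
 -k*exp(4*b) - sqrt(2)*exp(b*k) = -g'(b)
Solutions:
 g(b) = C1 + k*exp(4*b)/4 + sqrt(2)*exp(b*k)/k


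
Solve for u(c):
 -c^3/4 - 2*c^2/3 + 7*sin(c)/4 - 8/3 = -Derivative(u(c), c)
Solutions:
 u(c) = C1 + c^4/16 + 2*c^3/9 + 8*c/3 + 7*cos(c)/4


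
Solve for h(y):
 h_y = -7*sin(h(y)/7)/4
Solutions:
 7*y/4 + 7*log(cos(h(y)/7) - 1)/2 - 7*log(cos(h(y)/7) + 1)/2 = C1


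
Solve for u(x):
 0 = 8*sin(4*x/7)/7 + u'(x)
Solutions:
 u(x) = C1 + 2*cos(4*x/7)


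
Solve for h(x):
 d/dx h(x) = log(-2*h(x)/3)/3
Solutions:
 -3*Integral(1/(log(-_y) - log(3) + log(2)), (_y, h(x))) = C1 - x


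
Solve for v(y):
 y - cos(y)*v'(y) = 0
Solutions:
 v(y) = C1 + Integral(y/cos(y), y)


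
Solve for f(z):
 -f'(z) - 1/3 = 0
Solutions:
 f(z) = C1 - z/3


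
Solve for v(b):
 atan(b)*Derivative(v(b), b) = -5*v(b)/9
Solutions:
 v(b) = C1*exp(-5*Integral(1/atan(b), b)/9)


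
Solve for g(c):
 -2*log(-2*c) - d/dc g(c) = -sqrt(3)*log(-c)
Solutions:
 g(c) = C1 + c*(-2 + sqrt(3))*log(-c) + c*(-sqrt(3) - 2*log(2) + 2)


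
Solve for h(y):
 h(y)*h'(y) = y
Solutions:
 h(y) = -sqrt(C1 + y^2)
 h(y) = sqrt(C1 + y^2)


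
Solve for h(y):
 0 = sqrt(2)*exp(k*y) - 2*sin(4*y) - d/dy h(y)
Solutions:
 h(y) = C1 + cos(4*y)/2 + sqrt(2)*exp(k*y)/k


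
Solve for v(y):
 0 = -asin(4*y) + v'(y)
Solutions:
 v(y) = C1 + y*asin(4*y) + sqrt(1 - 16*y^2)/4


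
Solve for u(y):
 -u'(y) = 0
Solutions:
 u(y) = C1


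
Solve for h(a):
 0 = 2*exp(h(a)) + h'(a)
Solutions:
 h(a) = log(1/(C1 + 2*a))


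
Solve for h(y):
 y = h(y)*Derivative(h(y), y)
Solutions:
 h(y) = -sqrt(C1 + y^2)
 h(y) = sqrt(C1 + y^2)


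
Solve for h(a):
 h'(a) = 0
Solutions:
 h(a) = C1


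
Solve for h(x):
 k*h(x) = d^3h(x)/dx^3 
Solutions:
 h(x) = C1*exp(k^(1/3)*x) + C2*exp(k^(1/3)*x*(-1 + sqrt(3)*I)/2) + C3*exp(-k^(1/3)*x*(1 + sqrt(3)*I)/2)


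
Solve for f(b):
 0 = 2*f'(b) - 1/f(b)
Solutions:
 f(b) = -sqrt(C1 + b)
 f(b) = sqrt(C1 + b)


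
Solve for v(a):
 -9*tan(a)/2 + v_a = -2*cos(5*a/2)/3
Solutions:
 v(a) = C1 - 9*log(cos(a))/2 - 4*sin(5*a/2)/15


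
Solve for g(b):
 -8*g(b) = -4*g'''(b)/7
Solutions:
 g(b) = C3*exp(14^(1/3)*b) + (C1*sin(14^(1/3)*sqrt(3)*b/2) + C2*cos(14^(1/3)*sqrt(3)*b/2))*exp(-14^(1/3)*b/2)


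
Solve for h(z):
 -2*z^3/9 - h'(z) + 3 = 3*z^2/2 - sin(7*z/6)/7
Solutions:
 h(z) = C1 - z^4/18 - z^3/2 + 3*z - 6*cos(7*z/6)/49


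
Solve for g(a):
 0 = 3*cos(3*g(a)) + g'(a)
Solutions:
 g(a) = -asin((C1 + exp(18*a))/(C1 - exp(18*a)))/3 + pi/3
 g(a) = asin((C1 + exp(18*a))/(C1 - exp(18*a)))/3


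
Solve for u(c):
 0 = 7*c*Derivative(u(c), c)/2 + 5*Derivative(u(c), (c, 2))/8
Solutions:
 u(c) = C1 + C2*erf(sqrt(70)*c/5)


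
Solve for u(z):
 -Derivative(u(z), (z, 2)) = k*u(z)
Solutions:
 u(z) = C1*exp(-z*sqrt(-k)) + C2*exp(z*sqrt(-k))


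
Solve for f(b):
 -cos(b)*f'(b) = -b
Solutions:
 f(b) = C1 + Integral(b/cos(b), b)


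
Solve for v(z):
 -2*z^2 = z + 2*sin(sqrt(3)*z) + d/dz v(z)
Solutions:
 v(z) = C1 - 2*z^3/3 - z^2/2 + 2*sqrt(3)*cos(sqrt(3)*z)/3


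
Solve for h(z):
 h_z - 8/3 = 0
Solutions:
 h(z) = C1 + 8*z/3


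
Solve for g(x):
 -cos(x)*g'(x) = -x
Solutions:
 g(x) = C1 + Integral(x/cos(x), x)


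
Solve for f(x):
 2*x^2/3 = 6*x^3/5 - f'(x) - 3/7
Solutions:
 f(x) = C1 + 3*x^4/10 - 2*x^3/9 - 3*x/7


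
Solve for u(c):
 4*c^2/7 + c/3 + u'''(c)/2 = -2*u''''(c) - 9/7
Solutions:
 u(c) = C1 + C2*c + C3*c^2 + C4*exp(-c/4) - 2*c^5/105 + 89*c^4/252 - 383*c^3/63


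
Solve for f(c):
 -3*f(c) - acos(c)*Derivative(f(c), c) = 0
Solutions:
 f(c) = C1*exp(-3*Integral(1/acos(c), c))


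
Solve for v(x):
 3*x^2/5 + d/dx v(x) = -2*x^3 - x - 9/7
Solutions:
 v(x) = C1 - x^4/2 - x^3/5 - x^2/2 - 9*x/7


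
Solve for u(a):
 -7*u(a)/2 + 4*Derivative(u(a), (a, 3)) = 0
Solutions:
 u(a) = C3*exp(7^(1/3)*a/2) + (C1*sin(sqrt(3)*7^(1/3)*a/4) + C2*cos(sqrt(3)*7^(1/3)*a/4))*exp(-7^(1/3)*a/4)


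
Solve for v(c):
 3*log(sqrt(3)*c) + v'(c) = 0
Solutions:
 v(c) = C1 - 3*c*log(c) - 3*c*log(3)/2 + 3*c


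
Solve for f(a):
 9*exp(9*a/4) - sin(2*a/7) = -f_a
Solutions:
 f(a) = C1 - 4*exp(9*a/4) - 7*cos(2*a/7)/2


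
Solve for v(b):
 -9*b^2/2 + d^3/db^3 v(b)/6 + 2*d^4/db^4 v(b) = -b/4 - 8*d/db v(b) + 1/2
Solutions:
 v(b) = C1 + C2*exp(b*(-2 + (432*sqrt(46657) + 93313)^(-1/3) + (432*sqrt(46657) + 93313)^(1/3))/72)*sin(sqrt(3)*b*(-(432*sqrt(46657) + 93313)^(1/3) + (432*sqrt(46657) + 93313)^(-1/3))/72) + C3*exp(b*(-2 + (432*sqrt(46657) + 93313)^(-1/3) + (432*sqrt(46657) + 93313)^(1/3))/72)*cos(sqrt(3)*b*(-(432*sqrt(46657) + 93313)^(1/3) + (432*sqrt(46657) + 93313)^(-1/3))/72) + C4*exp(-b*((432*sqrt(46657) + 93313)^(-1/3) + 1 + (432*sqrt(46657) + 93313)^(1/3))/36) + 3*b^3/16 - b^2/64 + 5*b/128


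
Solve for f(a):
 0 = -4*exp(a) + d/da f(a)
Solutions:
 f(a) = C1 + 4*exp(a)


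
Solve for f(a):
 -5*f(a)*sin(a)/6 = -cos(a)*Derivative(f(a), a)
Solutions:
 f(a) = C1/cos(a)^(5/6)


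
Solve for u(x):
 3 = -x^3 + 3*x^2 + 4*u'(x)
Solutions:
 u(x) = C1 + x^4/16 - x^3/4 + 3*x/4


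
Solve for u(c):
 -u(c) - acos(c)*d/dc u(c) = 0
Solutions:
 u(c) = C1*exp(-Integral(1/acos(c), c))


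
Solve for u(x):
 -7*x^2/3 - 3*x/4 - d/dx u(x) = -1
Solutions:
 u(x) = C1 - 7*x^3/9 - 3*x^2/8 + x


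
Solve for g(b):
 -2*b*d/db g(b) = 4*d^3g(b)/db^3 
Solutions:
 g(b) = C1 + Integral(C2*airyai(-2^(2/3)*b/2) + C3*airybi(-2^(2/3)*b/2), b)


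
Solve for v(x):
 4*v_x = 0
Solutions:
 v(x) = C1


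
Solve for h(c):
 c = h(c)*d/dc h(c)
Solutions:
 h(c) = -sqrt(C1 + c^2)
 h(c) = sqrt(C1 + c^2)


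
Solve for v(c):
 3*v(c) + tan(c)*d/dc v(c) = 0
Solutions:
 v(c) = C1/sin(c)^3


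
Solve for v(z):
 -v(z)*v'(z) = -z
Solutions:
 v(z) = -sqrt(C1 + z^2)
 v(z) = sqrt(C1 + z^2)


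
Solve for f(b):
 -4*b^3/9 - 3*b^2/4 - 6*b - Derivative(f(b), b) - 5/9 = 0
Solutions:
 f(b) = C1 - b^4/9 - b^3/4 - 3*b^2 - 5*b/9


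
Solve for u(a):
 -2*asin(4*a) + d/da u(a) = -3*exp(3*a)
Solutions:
 u(a) = C1 + 2*a*asin(4*a) + sqrt(1 - 16*a^2)/2 - exp(3*a)


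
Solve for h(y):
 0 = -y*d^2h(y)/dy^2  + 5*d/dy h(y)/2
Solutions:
 h(y) = C1 + C2*y^(7/2)


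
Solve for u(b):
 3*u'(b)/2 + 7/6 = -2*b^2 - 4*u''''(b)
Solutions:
 u(b) = C1 + C4*exp(-3^(1/3)*b/2) - 4*b^3/9 - 7*b/9 + (C2*sin(3^(5/6)*b/4) + C3*cos(3^(5/6)*b/4))*exp(3^(1/3)*b/4)


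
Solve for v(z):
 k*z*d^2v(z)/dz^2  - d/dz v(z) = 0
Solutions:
 v(z) = C1 + z^(((re(k) + 1)*re(k) + im(k)^2)/(re(k)^2 + im(k)^2))*(C2*sin(log(z)*Abs(im(k))/(re(k)^2 + im(k)^2)) + C3*cos(log(z)*im(k)/(re(k)^2 + im(k)^2)))


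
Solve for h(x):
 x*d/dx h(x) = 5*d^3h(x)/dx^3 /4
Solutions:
 h(x) = C1 + Integral(C2*airyai(10^(2/3)*x/5) + C3*airybi(10^(2/3)*x/5), x)


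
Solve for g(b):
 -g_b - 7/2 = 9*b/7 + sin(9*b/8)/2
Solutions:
 g(b) = C1 - 9*b^2/14 - 7*b/2 + 4*cos(9*b/8)/9


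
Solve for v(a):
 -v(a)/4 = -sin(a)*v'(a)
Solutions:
 v(a) = C1*(cos(a) - 1)^(1/8)/(cos(a) + 1)^(1/8)


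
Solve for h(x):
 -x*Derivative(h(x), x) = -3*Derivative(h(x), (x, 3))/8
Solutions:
 h(x) = C1 + Integral(C2*airyai(2*3^(2/3)*x/3) + C3*airybi(2*3^(2/3)*x/3), x)


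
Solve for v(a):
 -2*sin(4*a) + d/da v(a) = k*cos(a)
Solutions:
 v(a) = C1 + k*sin(a) - cos(4*a)/2


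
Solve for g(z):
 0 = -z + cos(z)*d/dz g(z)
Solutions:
 g(z) = C1 + Integral(z/cos(z), z)


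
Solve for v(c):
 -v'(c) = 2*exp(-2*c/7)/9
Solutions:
 v(c) = C1 + 7*exp(-2*c/7)/9


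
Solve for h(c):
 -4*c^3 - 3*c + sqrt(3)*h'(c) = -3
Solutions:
 h(c) = C1 + sqrt(3)*c^4/3 + sqrt(3)*c^2/2 - sqrt(3)*c


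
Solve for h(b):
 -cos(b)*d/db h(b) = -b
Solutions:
 h(b) = C1 + Integral(b/cos(b), b)


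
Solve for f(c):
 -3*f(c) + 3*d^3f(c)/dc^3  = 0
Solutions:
 f(c) = C3*exp(c) + (C1*sin(sqrt(3)*c/2) + C2*cos(sqrt(3)*c/2))*exp(-c/2)


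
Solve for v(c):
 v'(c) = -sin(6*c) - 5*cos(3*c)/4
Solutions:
 v(c) = C1 - 5*sin(3*c)/12 + cos(6*c)/6


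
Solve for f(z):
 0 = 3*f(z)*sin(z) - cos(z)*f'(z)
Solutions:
 f(z) = C1/cos(z)^3


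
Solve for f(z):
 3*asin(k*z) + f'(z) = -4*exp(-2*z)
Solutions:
 f(z) = C1 - Piecewise((3*z*asin(k*z) - 2*exp(-2*z) + 3*sqrt(-k^2*z^2 + 1)/k, Ne(k, 0)), (-2*exp(-2*z), True))


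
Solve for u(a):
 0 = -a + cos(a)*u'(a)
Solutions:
 u(a) = C1 + Integral(a/cos(a), a)


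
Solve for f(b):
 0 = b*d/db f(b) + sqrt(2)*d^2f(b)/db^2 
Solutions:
 f(b) = C1 + C2*erf(2^(1/4)*b/2)


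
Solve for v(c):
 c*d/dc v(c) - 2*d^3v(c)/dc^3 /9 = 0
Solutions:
 v(c) = C1 + Integral(C2*airyai(6^(2/3)*c/2) + C3*airybi(6^(2/3)*c/2), c)


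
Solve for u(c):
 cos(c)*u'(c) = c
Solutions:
 u(c) = C1 + Integral(c/cos(c), c)


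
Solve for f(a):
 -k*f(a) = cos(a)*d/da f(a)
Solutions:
 f(a) = C1*exp(k*(log(sin(a) - 1) - log(sin(a) + 1))/2)


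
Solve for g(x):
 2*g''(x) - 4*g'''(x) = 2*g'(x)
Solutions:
 g(x) = C1 + (C2*sin(sqrt(7)*x/4) + C3*cos(sqrt(7)*x/4))*exp(x/4)


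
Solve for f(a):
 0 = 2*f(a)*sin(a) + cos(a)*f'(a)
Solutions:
 f(a) = C1*cos(a)^2


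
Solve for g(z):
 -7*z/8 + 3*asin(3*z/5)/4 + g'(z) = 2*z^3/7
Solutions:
 g(z) = C1 + z^4/14 + 7*z^2/16 - 3*z*asin(3*z/5)/4 - sqrt(25 - 9*z^2)/4


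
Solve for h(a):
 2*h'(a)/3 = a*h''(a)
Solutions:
 h(a) = C1 + C2*a^(5/3)


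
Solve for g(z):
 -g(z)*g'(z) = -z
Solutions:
 g(z) = -sqrt(C1 + z^2)
 g(z) = sqrt(C1 + z^2)


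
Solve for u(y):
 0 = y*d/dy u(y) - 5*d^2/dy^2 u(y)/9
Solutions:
 u(y) = C1 + C2*erfi(3*sqrt(10)*y/10)


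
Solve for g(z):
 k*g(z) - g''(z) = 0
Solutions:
 g(z) = C1*exp(-sqrt(k)*z) + C2*exp(sqrt(k)*z)


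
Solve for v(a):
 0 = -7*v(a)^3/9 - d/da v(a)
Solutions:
 v(a) = -3*sqrt(2)*sqrt(-1/(C1 - 7*a))/2
 v(a) = 3*sqrt(2)*sqrt(-1/(C1 - 7*a))/2


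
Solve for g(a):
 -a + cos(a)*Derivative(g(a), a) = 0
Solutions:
 g(a) = C1 + Integral(a/cos(a), a)


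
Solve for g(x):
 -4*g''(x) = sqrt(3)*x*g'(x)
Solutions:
 g(x) = C1 + C2*erf(sqrt(2)*3^(1/4)*x/4)


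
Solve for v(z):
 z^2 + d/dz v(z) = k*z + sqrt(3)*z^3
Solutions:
 v(z) = C1 + k*z^2/2 + sqrt(3)*z^4/4 - z^3/3


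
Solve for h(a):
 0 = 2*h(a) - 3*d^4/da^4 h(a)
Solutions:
 h(a) = C1*exp(-2^(1/4)*3^(3/4)*a/3) + C2*exp(2^(1/4)*3^(3/4)*a/3) + C3*sin(2^(1/4)*3^(3/4)*a/3) + C4*cos(2^(1/4)*3^(3/4)*a/3)


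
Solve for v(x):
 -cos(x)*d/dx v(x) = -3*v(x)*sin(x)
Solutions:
 v(x) = C1/cos(x)^3


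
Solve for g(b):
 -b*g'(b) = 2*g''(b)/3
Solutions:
 g(b) = C1 + C2*erf(sqrt(3)*b/2)


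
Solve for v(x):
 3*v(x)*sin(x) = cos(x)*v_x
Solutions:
 v(x) = C1/cos(x)^3


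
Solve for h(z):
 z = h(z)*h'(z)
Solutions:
 h(z) = -sqrt(C1 + z^2)
 h(z) = sqrt(C1 + z^2)


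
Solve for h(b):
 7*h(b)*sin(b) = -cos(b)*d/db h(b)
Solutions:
 h(b) = C1*cos(b)^7


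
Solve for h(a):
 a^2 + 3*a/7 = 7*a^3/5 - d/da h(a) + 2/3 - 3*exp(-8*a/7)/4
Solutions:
 h(a) = C1 + 7*a^4/20 - a^3/3 - 3*a^2/14 + 2*a/3 + 21*exp(-8*a/7)/32


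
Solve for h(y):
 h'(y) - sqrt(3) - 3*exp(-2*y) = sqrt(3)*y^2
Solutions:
 h(y) = C1 + sqrt(3)*y^3/3 + sqrt(3)*y - 3*exp(-2*y)/2


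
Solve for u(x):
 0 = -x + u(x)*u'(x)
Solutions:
 u(x) = -sqrt(C1 + x^2)
 u(x) = sqrt(C1 + x^2)


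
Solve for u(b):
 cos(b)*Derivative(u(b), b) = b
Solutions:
 u(b) = C1 + Integral(b/cos(b), b)


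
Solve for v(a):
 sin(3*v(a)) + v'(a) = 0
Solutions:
 v(a) = -acos((-C1 - exp(6*a))/(C1 - exp(6*a)))/3 + 2*pi/3
 v(a) = acos((-C1 - exp(6*a))/(C1 - exp(6*a)))/3


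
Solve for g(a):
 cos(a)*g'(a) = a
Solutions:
 g(a) = C1 + Integral(a/cos(a), a)


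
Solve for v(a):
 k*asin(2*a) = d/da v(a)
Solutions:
 v(a) = C1 + k*(a*asin(2*a) + sqrt(1 - 4*a^2)/2)


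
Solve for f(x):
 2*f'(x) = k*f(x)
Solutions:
 f(x) = C1*exp(k*x/2)
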